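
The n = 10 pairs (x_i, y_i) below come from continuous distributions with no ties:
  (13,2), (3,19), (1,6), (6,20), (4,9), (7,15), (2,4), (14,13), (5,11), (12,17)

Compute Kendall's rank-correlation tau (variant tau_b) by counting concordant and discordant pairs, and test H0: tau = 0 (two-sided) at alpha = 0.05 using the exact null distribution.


Step 1: Enumerate the 45 unordered pairs (i,j) with i<j and classify each by sign(x_j-x_i) * sign(y_j-y_i).
  (1,2):dx=-10,dy=+17->D; (1,3):dx=-12,dy=+4->D; (1,4):dx=-7,dy=+18->D; (1,5):dx=-9,dy=+7->D
  (1,6):dx=-6,dy=+13->D; (1,7):dx=-11,dy=+2->D; (1,8):dx=+1,dy=+11->C; (1,9):dx=-8,dy=+9->D
  (1,10):dx=-1,dy=+15->D; (2,3):dx=-2,dy=-13->C; (2,4):dx=+3,dy=+1->C; (2,5):dx=+1,dy=-10->D
  (2,6):dx=+4,dy=-4->D; (2,7):dx=-1,dy=-15->C; (2,8):dx=+11,dy=-6->D; (2,9):dx=+2,dy=-8->D
  (2,10):dx=+9,dy=-2->D; (3,4):dx=+5,dy=+14->C; (3,5):dx=+3,dy=+3->C; (3,6):dx=+6,dy=+9->C
  (3,7):dx=+1,dy=-2->D; (3,8):dx=+13,dy=+7->C; (3,9):dx=+4,dy=+5->C; (3,10):dx=+11,dy=+11->C
  (4,5):dx=-2,dy=-11->C; (4,6):dx=+1,dy=-5->D; (4,7):dx=-4,dy=-16->C; (4,8):dx=+8,dy=-7->D
  (4,9):dx=-1,dy=-9->C; (4,10):dx=+6,dy=-3->D; (5,6):dx=+3,dy=+6->C; (5,7):dx=-2,dy=-5->C
  (5,8):dx=+10,dy=+4->C; (5,9):dx=+1,dy=+2->C; (5,10):dx=+8,dy=+8->C; (6,7):dx=-5,dy=-11->C
  (6,8):dx=+7,dy=-2->D; (6,9):dx=-2,dy=-4->C; (6,10):dx=+5,dy=+2->C; (7,8):dx=+12,dy=+9->C
  (7,9):dx=+3,dy=+7->C; (7,10):dx=+10,dy=+13->C; (8,9):dx=-9,dy=-2->C; (8,10):dx=-2,dy=+4->D
  (9,10):dx=+7,dy=+6->C
Step 2: C = 26, D = 19, total pairs = 45.
Step 3: tau = (C - D)/(n(n-1)/2) = (26 - 19)/45 = 0.155556.
Step 4: Exact two-sided p-value (enumerate n! = 3628800 permutations of y under H0): p = 0.600654.
Step 5: alpha = 0.05. fail to reject H0.

tau_b = 0.1556 (C=26, D=19), p = 0.600654, fail to reject H0.


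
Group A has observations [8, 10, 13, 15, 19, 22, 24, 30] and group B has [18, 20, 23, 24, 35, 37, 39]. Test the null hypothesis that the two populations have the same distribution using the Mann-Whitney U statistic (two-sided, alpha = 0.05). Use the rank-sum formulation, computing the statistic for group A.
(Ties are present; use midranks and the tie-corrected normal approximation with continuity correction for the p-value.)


Step 1: Combine and sort all 15 observations; assign midranks.
sorted (value, group): (8,X), (10,X), (13,X), (15,X), (18,Y), (19,X), (20,Y), (22,X), (23,Y), (24,X), (24,Y), (30,X), (35,Y), (37,Y), (39,Y)
ranks: 8->1, 10->2, 13->3, 15->4, 18->5, 19->6, 20->7, 22->8, 23->9, 24->10.5, 24->10.5, 30->12, 35->13, 37->14, 39->15
Step 2: Rank sum for X: R1 = 1 + 2 + 3 + 4 + 6 + 8 + 10.5 + 12 = 46.5.
Step 3: U_X = R1 - n1(n1+1)/2 = 46.5 - 8*9/2 = 46.5 - 36 = 10.5.
       U_Y = n1*n2 - U_X = 56 - 10.5 = 45.5.
Step 4: Ties are present, so use the tie-corrected normal approximation (with continuity correction) for the p-value.
Step 5: p-value = 0.048939; compare to alpha = 0.05. reject H0.

U_X = 10.5, p = 0.048939, reject H0 at alpha = 0.05.


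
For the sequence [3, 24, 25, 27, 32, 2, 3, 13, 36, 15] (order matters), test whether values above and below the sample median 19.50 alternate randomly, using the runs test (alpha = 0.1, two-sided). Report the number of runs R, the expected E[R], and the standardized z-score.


Step 1: Compute median = 19.50; label A = above, B = below.
Labels in order: BAAAABBBAB  (n_A = 5, n_B = 5)
Step 2: Count runs R = 5.
Step 3: Under H0 (random ordering), E[R] = 2*n_A*n_B/(n_A+n_B) + 1 = 2*5*5/10 + 1 = 6.0000.
        Var[R] = 2*n_A*n_B*(2*n_A*n_B - n_A - n_B) / ((n_A+n_B)^2 * (n_A+n_B-1)) = 2000/900 = 2.2222.
        SD[R] = 1.4907.
Step 4: Continuity-corrected z = (R + 0.5 - E[R]) / SD[R] = (5 + 0.5 - 6.0000) / 1.4907 = -0.3354.
Step 5: Two-sided p-value via normal approximation = 2*(1 - Phi(|z|)) = 0.737316.
Step 6: alpha = 0.1. fail to reject H0.

R = 5, z = -0.3354, p = 0.737316, fail to reject H0.


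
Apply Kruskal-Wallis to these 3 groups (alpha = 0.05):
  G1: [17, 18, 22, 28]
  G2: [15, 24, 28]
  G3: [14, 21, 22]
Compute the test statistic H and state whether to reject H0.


Step 1: Combine all N = 10 observations and assign midranks.
sorted (value, group, rank): (14,G3,1), (15,G2,2), (17,G1,3), (18,G1,4), (21,G3,5), (22,G1,6.5), (22,G3,6.5), (24,G2,8), (28,G1,9.5), (28,G2,9.5)
Step 2: Sum ranks within each group.
R_1 = 23 (n_1 = 4)
R_2 = 19.5 (n_2 = 3)
R_3 = 12.5 (n_3 = 3)
Step 3: H = 12/(N(N+1)) * sum(R_i^2/n_i) - 3(N+1)
     = 12/(10*11) * (23^2/4 + 19.5^2/3 + 12.5^2/3) - 3*11
     = 0.109091 * 311.083 - 33
     = 0.936364.
Step 4: Ties present; correction factor C = 1 - 12/(10^3 - 10) = 0.987879. Corrected H = 0.936364 / 0.987879 = 0.947853.
Step 5: Under H0, H ~ chi^2(2); p-value = 0.622553.
Step 6: alpha = 0.05. fail to reject H0.

H = 0.9479, df = 2, p = 0.622553, fail to reject H0.


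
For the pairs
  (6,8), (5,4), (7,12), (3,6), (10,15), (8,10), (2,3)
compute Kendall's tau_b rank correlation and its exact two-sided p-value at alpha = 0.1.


Step 1: Enumerate the 21 unordered pairs (i,j) with i<j and classify each by sign(x_j-x_i) * sign(y_j-y_i).
  (1,2):dx=-1,dy=-4->C; (1,3):dx=+1,dy=+4->C; (1,4):dx=-3,dy=-2->C; (1,5):dx=+4,dy=+7->C
  (1,6):dx=+2,dy=+2->C; (1,7):dx=-4,dy=-5->C; (2,3):dx=+2,dy=+8->C; (2,4):dx=-2,dy=+2->D
  (2,5):dx=+5,dy=+11->C; (2,6):dx=+3,dy=+6->C; (2,7):dx=-3,dy=-1->C; (3,4):dx=-4,dy=-6->C
  (3,5):dx=+3,dy=+3->C; (3,6):dx=+1,dy=-2->D; (3,7):dx=-5,dy=-9->C; (4,5):dx=+7,dy=+9->C
  (4,6):dx=+5,dy=+4->C; (4,7):dx=-1,dy=-3->C; (5,6):dx=-2,dy=-5->C; (5,7):dx=-8,dy=-12->C
  (6,7):dx=-6,dy=-7->C
Step 2: C = 19, D = 2, total pairs = 21.
Step 3: tau = (C - D)/(n(n-1)/2) = (19 - 2)/21 = 0.809524.
Step 4: Exact two-sided p-value (enumerate n! = 5040 permutations of y under H0): p = 0.010714.
Step 5: alpha = 0.1. reject H0.

tau_b = 0.8095 (C=19, D=2), p = 0.010714, reject H0.


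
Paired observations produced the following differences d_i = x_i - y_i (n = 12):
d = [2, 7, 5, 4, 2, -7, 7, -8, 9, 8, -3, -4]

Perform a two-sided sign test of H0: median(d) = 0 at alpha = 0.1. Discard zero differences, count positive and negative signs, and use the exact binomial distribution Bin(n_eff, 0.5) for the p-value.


Step 1: Discard zero differences. Original n = 12; n_eff = number of nonzero differences = 12.
Nonzero differences (with sign): +2, +7, +5, +4, +2, -7, +7, -8, +9, +8, -3, -4
Step 2: Count signs: positive = 8, negative = 4.
Step 3: Under H0: P(positive) = 0.5, so the number of positives S ~ Bin(12, 0.5).
Step 4: Two-sided exact p-value = sum of Bin(12,0.5) probabilities at or below the observed probability = 0.387695.
Step 5: alpha = 0.1. fail to reject H0.

n_eff = 12, pos = 8, neg = 4, p = 0.387695, fail to reject H0.


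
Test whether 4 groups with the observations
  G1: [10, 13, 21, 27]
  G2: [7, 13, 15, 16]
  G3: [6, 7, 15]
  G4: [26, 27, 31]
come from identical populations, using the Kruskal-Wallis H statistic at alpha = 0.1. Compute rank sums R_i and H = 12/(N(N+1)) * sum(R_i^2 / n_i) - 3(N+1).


Step 1: Combine all N = 14 observations and assign midranks.
sorted (value, group, rank): (6,G3,1), (7,G2,2.5), (7,G3,2.5), (10,G1,4), (13,G1,5.5), (13,G2,5.5), (15,G2,7.5), (15,G3,7.5), (16,G2,9), (21,G1,10), (26,G4,11), (27,G1,12.5), (27,G4,12.5), (31,G4,14)
Step 2: Sum ranks within each group.
R_1 = 32 (n_1 = 4)
R_2 = 24.5 (n_2 = 4)
R_3 = 11 (n_3 = 3)
R_4 = 37.5 (n_4 = 3)
Step 3: H = 12/(N(N+1)) * sum(R_i^2/n_i) - 3(N+1)
     = 12/(14*15) * (32^2/4 + 24.5^2/4 + 11^2/3 + 37.5^2/3) - 3*15
     = 0.057143 * 915.146 - 45
     = 7.294048.
Step 4: Ties present; correction factor C = 1 - 24/(14^3 - 14) = 0.991209. Corrected H = 7.294048 / 0.991209 = 7.358740.
Step 5: Under H0, H ~ chi^2(3); p-value = 0.061301.
Step 6: alpha = 0.1. reject H0.

H = 7.3587, df = 3, p = 0.061301, reject H0.


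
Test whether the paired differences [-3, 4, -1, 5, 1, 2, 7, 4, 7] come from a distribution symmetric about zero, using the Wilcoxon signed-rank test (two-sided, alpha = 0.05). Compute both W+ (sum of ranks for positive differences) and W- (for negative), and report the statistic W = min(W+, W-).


Step 1: Drop any zero differences (none here) and take |d_i|.
|d| = [3, 4, 1, 5, 1, 2, 7, 4, 7]
Step 2: Midrank |d_i| (ties get averaged ranks).
ranks: |3|->4, |4|->5.5, |1|->1.5, |5|->7, |1|->1.5, |2|->3, |7|->8.5, |4|->5.5, |7|->8.5
Step 3: Attach original signs; sum ranks with positive sign and with negative sign.
W+ = 5.5 + 7 + 1.5 + 3 + 8.5 + 5.5 + 8.5 = 39.5
W- = 4 + 1.5 = 5.5
(Check: W+ + W- = 45 should equal n(n+1)/2 = 45.)
Step 4: Test statistic W = min(W+, W-) = 5.5.
Step 5: Ties in |d|, so use the tie-corrected normal approximation.
        E[W] = n(n+1)/4 = 9*10/4 = 22.5.
        Tie groups: |d|=1 (t=2), |d|=4 (t=2), |d|=7 (t=2); sum(t^3 - t) = 18.
        Var[W] = n(n+1)(2n+1)/24 - sum(t^3-t)/48 = 1710/24 - 18/48 = 70.875.
        z = (W - E[W]) / sqrt(Var[W]) = (5.5 - 22.5) / 8.4187 = -2.0193.
        Two-sided p = 2*Phi(z) = 0.043455.
Step 6: alpha = 0.05. reject H0.

W+ = 39.5, W- = 5.5, W = min = 5.5, p = 0.043455, reject H0.


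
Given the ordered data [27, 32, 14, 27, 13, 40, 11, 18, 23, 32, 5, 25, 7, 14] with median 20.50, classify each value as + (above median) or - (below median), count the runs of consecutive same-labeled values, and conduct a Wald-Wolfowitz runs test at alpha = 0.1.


Step 1: Compute median = 20.50; label A = above, B = below.
Labels in order: AABABABBAABABB  (n_A = 7, n_B = 7)
Step 2: Count runs R = 10.
Step 3: Under H0 (random ordering), E[R] = 2*n_A*n_B/(n_A+n_B) + 1 = 2*7*7/14 + 1 = 8.0000.
        Var[R] = 2*n_A*n_B*(2*n_A*n_B - n_A - n_B) / ((n_A+n_B)^2 * (n_A+n_B-1)) = 8232/2548 = 3.2308.
        SD[R] = 1.7974.
Step 4: Continuity-corrected z = (R - 0.5 - E[R]) / SD[R] = (10 - 0.5 - 8.0000) / 1.7974 = 0.8345.
Step 5: Two-sided p-value via normal approximation = 2*(1 - Phi(|z|)) = 0.403986.
Step 6: alpha = 0.1. fail to reject H0.

R = 10, z = 0.8345, p = 0.403986, fail to reject H0.


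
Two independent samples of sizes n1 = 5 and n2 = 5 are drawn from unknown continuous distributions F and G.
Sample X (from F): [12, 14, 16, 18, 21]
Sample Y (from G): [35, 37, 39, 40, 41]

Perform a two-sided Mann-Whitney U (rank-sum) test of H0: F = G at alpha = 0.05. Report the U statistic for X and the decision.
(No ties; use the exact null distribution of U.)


Step 1: Combine and sort all 10 observations; assign midranks.
sorted (value, group): (12,X), (14,X), (16,X), (18,X), (21,X), (35,Y), (37,Y), (39,Y), (40,Y), (41,Y)
ranks: 12->1, 14->2, 16->3, 18->4, 21->5, 35->6, 37->7, 39->8, 40->9, 41->10
Step 2: Rank sum for X: R1 = 1 + 2 + 3 + 4 + 5 = 15.
Step 3: U_X = R1 - n1(n1+1)/2 = 15 - 5*6/2 = 15 - 15 = 0.
       U_Y = n1*n2 - U_X = 25 - 0 = 25.
Step 4: No ties, so the exact null distribution of U (based on enumerating the C(10,5) = 252 equally likely rank assignments) gives the two-sided p-value.
Step 5: p-value = 0.007937; compare to alpha = 0.05. reject H0.

U_X = 0, p = 0.007937, reject H0 at alpha = 0.05.


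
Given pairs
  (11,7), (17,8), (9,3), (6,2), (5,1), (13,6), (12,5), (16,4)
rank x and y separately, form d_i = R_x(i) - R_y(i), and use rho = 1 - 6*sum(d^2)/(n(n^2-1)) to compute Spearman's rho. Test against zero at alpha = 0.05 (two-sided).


Step 1: Rank x and y separately (midranks; no ties here).
rank(x): 11->4, 17->8, 9->3, 6->2, 5->1, 13->6, 12->5, 16->7
rank(y): 7->7, 8->8, 3->3, 2->2, 1->1, 6->6, 5->5, 4->4
Step 2: d_i = R_x(i) - R_y(i); compute d_i^2.
  (4-7)^2=9, (8-8)^2=0, (3-3)^2=0, (2-2)^2=0, (1-1)^2=0, (6-6)^2=0, (5-5)^2=0, (7-4)^2=9
sum(d^2) = 18.
Step 3: rho = 1 - 6*18 / (8*(8^2 - 1)) = 1 - 108/504 = 0.785714.
Step 4: Under H0, t = rho * sqrt((n-2)/(1-rho^2)) = 3.1113 ~ t(6).
Step 5: Two-sided p-value from the t-distribution with 6 df = 0.020815.
Step 6: alpha = 0.05. reject H0.

rho = 0.7857, p = 0.020815, reject H0 at alpha = 0.05.


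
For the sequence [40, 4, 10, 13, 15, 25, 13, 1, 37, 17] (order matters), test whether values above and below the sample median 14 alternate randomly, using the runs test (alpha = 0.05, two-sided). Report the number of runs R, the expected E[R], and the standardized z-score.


Step 1: Compute median = 14; label A = above, B = below.
Labels in order: ABBBAABBAA  (n_A = 5, n_B = 5)
Step 2: Count runs R = 5.
Step 3: Under H0 (random ordering), E[R] = 2*n_A*n_B/(n_A+n_B) + 1 = 2*5*5/10 + 1 = 6.0000.
        Var[R] = 2*n_A*n_B*(2*n_A*n_B - n_A - n_B) / ((n_A+n_B)^2 * (n_A+n_B-1)) = 2000/900 = 2.2222.
        SD[R] = 1.4907.
Step 4: Continuity-corrected z = (R + 0.5 - E[R]) / SD[R] = (5 + 0.5 - 6.0000) / 1.4907 = -0.3354.
Step 5: Two-sided p-value via normal approximation = 2*(1 - Phi(|z|)) = 0.737316.
Step 6: alpha = 0.05. fail to reject H0.

R = 5, z = -0.3354, p = 0.737316, fail to reject H0.


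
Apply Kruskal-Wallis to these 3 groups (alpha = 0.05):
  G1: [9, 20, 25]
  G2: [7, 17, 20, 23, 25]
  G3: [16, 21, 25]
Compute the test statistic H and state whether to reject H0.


Step 1: Combine all N = 11 observations and assign midranks.
sorted (value, group, rank): (7,G2,1), (9,G1,2), (16,G3,3), (17,G2,4), (20,G1,5.5), (20,G2,5.5), (21,G3,7), (23,G2,8), (25,G1,10), (25,G2,10), (25,G3,10)
Step 2: Sum ranks within each group.
R_1 = 17.5 (n_1 = 3)
R_2 = 28.5 (n_2 = 5)
R_3 = 20 (n_3 = 3)
Step 3: H = 12/(N(N+1)) * sum(R_i^2/n_i) - 3(N+1)
     = 12/(11*12) * (17.5^2/3 + 28.5^2/5 + 20^2/3) - 3*12
     = 0.090909 * 397.867 - 36
     = 0.169697.
Step 4: Ties present; correction factor C = 1 - 30/(11^3 - 11) = 0.977273. Corrected H = 0.169697 / 0.977273 = 0.173643.
Step 5: Under H0, H ~ chi^2(2); p-value = 0.916841.
Step 6: alpha = 0.05. fail to reject H0.

H = 0.1736, df = 2, p = 0.916841, fail to reject H0.


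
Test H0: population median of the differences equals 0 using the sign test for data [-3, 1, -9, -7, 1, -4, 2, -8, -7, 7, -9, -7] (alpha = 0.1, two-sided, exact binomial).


Step 1: Discard zero differences. Original n = 12; n_eff = number of nonzero differences = 12.
Nonzero differences (with sign): -3, +1, -9, -7, +1, -4, +2, -8, -7, +7, -9, -7
Step 2: Count signs: positive = 4, negative = 8.
Step 3: Under H0: P(positive) = 0.5, so the number of positives S ~ Bin(12, 0.5).
Step 4: Two-sided exact p-value = sum of Bin(12,0.5) probabilities at or below the observed probability = 0.387695.
Step 5: alpha = 0.1. fail to reject H0.

n_eff = 12, pos = 4, neg = 8, p = 0.387695, fail to reject H0.


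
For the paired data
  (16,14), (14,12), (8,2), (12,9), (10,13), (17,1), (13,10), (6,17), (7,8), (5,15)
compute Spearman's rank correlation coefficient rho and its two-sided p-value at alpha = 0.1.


Step 1: Rank x and y separately (midranks; no ties here).
rank(x): 16->9, 14->8, 8->4, 12->6, 10->5, 17->10, 13->7, 6->2, 7->3, 5->1
rank(y): 14->8, 12->6, 2->2, 9->4, 13->7, 1->1, 10->5, 17->10, 8->3, 15->9
Step 2: d_i = R_x(i) - R_y(i); compute d_i^2.
  (9-8)^2=1, (8-6)^2=4, (4-2)^2=4, (6-4)^2=4, (5-7)^2=4, (10-1)^2=81, (7-5)^2=4, (2-10)^2=64, (3-3)^2=0, (1-9)^2=64
sum(d^2) = 230.
Step 3: rho = 1 - 6*230 / (10*(10^2 - 1)) = 1 - 1380/990 = -0.393939.
Step 4: Under H0, t = rho * sqrt((n-2)/(1-rho^2)) = -1.2123 ~ t(8).
Step 5: Two-sided p-value from the t-distribution with 8 df = 0.259998.
Step 6: alpha = 0.1. fail to reject H0.

rho = -0.3939, p = 0.259998, fail to reject H0 at alpha = 0.1.


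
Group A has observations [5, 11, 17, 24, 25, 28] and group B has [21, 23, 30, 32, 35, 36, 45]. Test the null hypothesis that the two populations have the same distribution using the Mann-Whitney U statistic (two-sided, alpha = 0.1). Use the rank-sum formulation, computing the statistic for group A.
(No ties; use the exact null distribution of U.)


Step 1: Combine and sort all 13 observations; assign midranks.
sorted (value, group): (5,X), (11,X), (17,X), (21,Y), (23,Y), (24,X), (25,X), (28,X), (30,Y), (32,Y), (35,Y), (36,Y), (45,Y)
ranks: 5->1, 11->2, 17->3, 21->4, 23->5, 24->6, 25->7, 28->8, 30->9, 32->10, 35->11, 36->12, 45->13
Step 2: Rank sum for X: R1 = 1 + 2 + 3 + 6 + 7 + 8 = 27.
Step 3: U_X = R1 - n1(n1+1)/2 = 27 - 6*7/2 = 27 - 21 = 6.
       U_Y = n1*n2 - U_X = 42 - 6 = 36.
Step 4: No ties, so the exact null distribution of U (based on enumerating the C(13,6) = 1716 equally likely rank assignments) gives the two-sided p-value.
Step 5: p-value = 0.034965; compare to alpha = 0.1. reject H0.

U_X = 6, p = 0.034965, reject H0 at alpha = 0.1.


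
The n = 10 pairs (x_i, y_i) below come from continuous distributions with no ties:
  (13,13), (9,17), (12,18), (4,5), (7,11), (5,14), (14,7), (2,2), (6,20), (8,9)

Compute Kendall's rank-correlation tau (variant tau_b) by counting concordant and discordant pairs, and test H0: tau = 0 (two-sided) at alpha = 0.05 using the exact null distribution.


Step 1: Enumerate the 45 unordered pairs (i,j) with i<j and classify each by sign(x_j-x_i) * sign(y_j-y_i).
  (1,2):dx=-4,dy=+4->D; (1,3):dx=-1,dy=+5->D; (1,4):dx=-9,dy=-8->C; (1,5):dx=-6,dy=-2->C
  (1,6):dx=-8,dy=+1->D; (1,7):dx=+1,dy=-6->D; (1,8):dx=-11,dy=-11->C; (1,9):dx=-7,dy=+7->D
  (1,10):dx=-5,dy=-4->C; (2,3):dx=+3,dy=+1->C; (2,4):dx=-5,dy=-12->C; (2,5):dx=-2,dy=-6->C
  (2,6):dx=-4,dy=-3->C; (2,7):dx=+5,dy=-10->D; (2,8):dx=-7,dy=-15->C; (2,9):dx=-3,dy=+3->D
  (2,10):dx=-1,dy=-8->C; (3,4):dx=-8,dy=-13->C; (3,5):dx=-5,dy=-7->C; (3,6):dx=-7,dy=-4->C
  (3,7):dx=+2,dy=-11->D; (3,8):dx=-10,dy=-16->C; (3,9):dx=-6,dy=+2->D; (3,10):dx=-4,dy=-9->C
  (4,5):dx=+3,dy=+6->C; (4,6):dx=+1,dy=+9->C; (4,7):dx=+10,dy=+2->C; (4,8):dx=-2,dy=-3->C
  (4,9):dx=+2,dy=+15->C; (4,10):dx=+4,dy=+4->C; (5,6):dx=-2,dy=+3->D; (5,7):dx=+7,dy=-4->D
  (5,8):dx=-5,dy=-9->C; (5,9):dx=-1,dy=+9->D; (5,10):dx=+1,dy=-2->D; (6,7):dx=+9,dy=-7->D
  (6,8):dx=-3,dy=-12->C; (6,9):dx=+1,dy=+6->C; (6,10):dx=+3,dy=-5->D; (7,8):dx=-12,dy=-5->C
  (7,9):dx=-8,dy=+13->D; (7,10):dx=-6,dy=+2->D; (8,9):dx=+4,dy=+18->C; (8,10):dx=+6,dy=+7->C
  (9,10):dx=+2,dy=-11->D
Step 2: C = 27, D = 18, total pairs = 45.
Step 3: tau = (C - D)/(n(n-1)/2) = (27 - 18)/45 = 0.200000.
Step 4: Exact two-sided p-value (enumerate n! = 3628800 permutations of y under H0): p = 0.484313.
Step 5: alpha = 0.05. fail to reject H0.

tau_b = 0.2000 (C=27, D=18), p = 0.484313, fail to reject H0.


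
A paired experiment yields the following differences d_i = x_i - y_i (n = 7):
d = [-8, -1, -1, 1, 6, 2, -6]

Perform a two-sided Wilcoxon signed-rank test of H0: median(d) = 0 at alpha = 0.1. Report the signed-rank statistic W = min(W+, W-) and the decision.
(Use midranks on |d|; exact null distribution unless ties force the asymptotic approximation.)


Step 1: Drop any zero differences (none here) and take |d_i|.
|d| = [8, 1, 1, 1, 6, 2, 6]
Step 2: Midrank |d_i| (ties get averaged ranks).
ranks: |8|->7, |1|->2, |1|->2, |1|->2, |6|->5.5, |2|->4, |6|->5.5
Step 3: Attach original signs; sum ranks with positive sign and with negative sign.
W+ = 2 + 5.5 + 4 = 11.5
W- = 7 + 2 + 2 + 5.5 = 16.5
(Check: W+ + W- = 28 should equal n(n+1)/2 = 28.)
Step 4: Test statistic W = min(W+, W-) = 11.5.
Step 5: Ties in |d|, so use the tie-corrected normal approximation.
        E[W] = n(n+1)/4 = 7*8/4 = 14.
        Tie groups: |d|=1 (t=3), |d|=6 (t=2); sum(t^3 - t) = 30.
        Var[W] = n(n+1)(2n+1)/24 - sum(t^3-t)/48 = 840/24 - 30/48 = 34.375.
        z = (W - E[W]) / sqrt(Var[W]) = (11.5 - 14) / 5.8630 = -0.4264.
        Two-sided p = 2*Phi(z) = 0.669815.
Step 6: alpha = 0.1. fail to reject H0.

W+ = 11.5, W- = 16.5, W = min = 11.5, p = 0.669815, fail to reject H0.


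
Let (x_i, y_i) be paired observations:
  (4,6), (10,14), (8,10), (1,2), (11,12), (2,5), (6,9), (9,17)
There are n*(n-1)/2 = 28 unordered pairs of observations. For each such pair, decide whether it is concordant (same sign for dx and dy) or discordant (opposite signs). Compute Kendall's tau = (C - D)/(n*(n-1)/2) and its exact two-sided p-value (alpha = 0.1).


Step 1: Enumerate the 28 unordered pairs (i,j) with i<j and classify each by sign(x_j-x_i) * sign(y_j-y_i).
  (1,2):dx=+6,dy=+8->C; (1,3):dx=+4,dy=+4->C; (1,4):dx=-3,dy=-4->C; (1,5):dx=+7,dy=+6->C
  (1,6):dx=-2,dy=-1->C; (1,7):dx=+2,dy=+3->C; (1,8):dx=+5,dy=+11->C; (2,3):dx=-2,dy=-4->C
  (2,4):dx=-9,dy=-12->C; (2,5):dx=+1,dy=-2->D; (2,6):dx=-8,dy=-9->C; (2,7):dx=-4,dy=-5->C
  (2,8):dx=-1,dy=+3->D; (3,4):dx=-7,dy=-8->C; (3,5):dx=+3,dy=+2->C; (3,6):dx=-6,dy=-5->C
  (3,7):dx=-2,dy=-1->C; (3,8):dx=+1,dy=+7->C; (4,5):dx=+10,dy=+10->C; (4,6):dx=+1,dy=+3->C
  (4,7):dx=+5,dy=+7->C; (4,8):dx=+8,dy=+15->C; (5,6):dx=-9,dy=-7->C; (5,7):dx=-5,dy=-3->C
  (5,8):dx=-2,dy=+5->D; (6,7):dx=+4,dy=+4->C; (6,8):dx=+7,dy=+12->C; (7,8):dx=+3,dy=+8->C
Step 2: C = 25, D = 3, total pairs = 28.
Step 3: tau = (C - D)/(n(n-1)/2) = (25 - 3)/28 = 0.785714.
Step 4: Exact two-sided p-value (enumerate n! = 40320 permutations of y under H0): p = 0.005506.
Step 5: alpha = 0.1. reject H0.

tau_b = 0.7857 (C=25, D=3), p = 0.005506, reject H0.


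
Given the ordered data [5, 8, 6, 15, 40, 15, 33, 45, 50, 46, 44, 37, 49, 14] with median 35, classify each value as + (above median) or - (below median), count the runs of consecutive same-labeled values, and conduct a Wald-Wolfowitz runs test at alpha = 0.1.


Step 1: Compute median = 35; label A = above, B = below.
Labels in order: BBBBABBAAAAAAB  (n_A = 7, n_B = 7)
Step 2: Count runs R = 5.
Step 3: Under H0 (random ordering), E[R] = 2*n_A*n_B/(n_A+n_B) + 1 = 2*7*7/14 + 1 = 8.0000.
        Var[R] = 2*n_A*n_B*(2*n_A*n_B - n_A - n_B) / ((n_A+n_B)^2 * (n_A+n_B-1)) = 8232/2548 = 3.2308.
        SD[R] = 1.7974.
Step 4: Continuity-corrected z = (R + 0.5 - E[R]) / SD[R] = (5 + 0.5 - 8.0000) / 1.7974 = -1.3909.
Step 5: Two-sided p-value via normal approximation = 2*(1 - Phi(|z|)) = 0.164264.
Step 6: alpha = 0.1. fail to reject H0.

R = 5, z = -1.3909, p = 0.164264, fail to reject H0.


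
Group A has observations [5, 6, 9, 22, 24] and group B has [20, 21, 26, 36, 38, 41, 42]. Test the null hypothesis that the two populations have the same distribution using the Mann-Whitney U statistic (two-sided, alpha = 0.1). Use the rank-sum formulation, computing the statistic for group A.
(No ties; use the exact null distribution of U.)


Step 1: Combine and sort all 12 observations; assign midranks.
sorted (value, group): (5,X), (6,X), (9,X), (20,Y), (21,Y), (22,X), (24,X), (26,Y), (36,Y), (38,Y), (41,Y), (42,Y)
ranks: 5->1, 6->2, 9->3, 20->4, 21->5, 22->6, 24->7, 26->8, 36->9, 38->10, 41->11, 42->12
Step 2: Rank sum for X: R1 = 1 + 2 + 3 + 6 + 7 = 19.
Step 3: U_X = R1 - n1(n1+1)/2 = 19 - 5*6/2 = 19 - 15 = 4.
       U_Y = n1*n2 - U_X = 35 - 4 = 31.
Step 4: No ties, so the exact null distribution of U (based on enumerating the C(12,5) = 792 equally likely rank assignments) gives the two-sided p-value.
Step 5: p-value = 0.030303; compare to alpha = 0.1. reject H0.

U_X = 4, p = 0.030303, reject H0 at alpha = 0.1.


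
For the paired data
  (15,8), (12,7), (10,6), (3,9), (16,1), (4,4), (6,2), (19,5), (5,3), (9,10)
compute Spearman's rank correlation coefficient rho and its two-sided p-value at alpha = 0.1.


Step 1: Rank x and y separately (midranks; no ties here).
rank(x): 15->8, 12->7, 10->6, 3->1, 16->9, 4->2, 6->4, 19->10, 5->3, 9->5
rank(y): 8->8, 7->7, 6->6, 9->9, 1->1, 4->4, 2->2, 5->5, 3->3, 10->10
Step 2: d_i = R_x(i) - R_y(i); compute d_i^2.
  (8-8)^2=0, (7-7)^2=0, (6-6)^2=0, (1-9)^2=64, (9-1)^2=64, (2-4)^2=4, (4-2)^2=4, (10-5)^2=25, (3-3)^2=0, (5-10)^2=25
sum(d^2) = 186.
Step 3: rho = 1 - 6*186 / (10*(10^2 - 1)) = 1 - 1116/990 = -0.127273.
Step 4: Under H0, t = rho * sqrt((n-2)/(1-rho^2)) = -0.3629 ~ t(8).
Step 5: Two-sided p-value from the t-distribution with 8 df = 0.726057.
Step 6: alpha = 0.1. fail to reject H0.

rho = -0.1273, p = 0.726057, fail to reject H0 at alpha = 0.1.


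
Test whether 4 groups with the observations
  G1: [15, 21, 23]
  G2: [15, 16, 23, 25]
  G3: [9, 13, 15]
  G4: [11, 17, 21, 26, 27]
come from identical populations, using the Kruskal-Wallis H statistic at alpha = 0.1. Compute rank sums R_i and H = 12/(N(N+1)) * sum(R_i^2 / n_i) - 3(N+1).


Step 1: Combine all N = 15 observations and assign midranks.
sorted (value, group, rank): (9,G3,1), (11,G4,2), (13,G3,3), (15,G1,5), (15,G2,5), (15,G3,5), (16,G2,7), (17,G4,8), (21,G1,9.5), (21,G4,9.5), (23,G1,11.5), (23,G2,11.5), (25,G2,13), (26,G4,14), (27,G4,15)
Step 2: Sum ranks within each group.
R_1 = 26 (n_1 = 3)
R_2 = 36.5 (n_2 = 4)
R_3 = 9 (n_3 = 3)
R_4 = 48.5 (n_4 = 5)
Step 3: H = 12/(N(N+1)) * sum(R_i^2/n_i) - 3(N+1)
     = 12/(15*16) * (26^2/3 + 36.5^2/4 + 9^2/3 + 48.5^2/5) - 3*16
     = 0.050000 * 1055.85 - 48
     = 4.792292.
Step 4: Ties present; correction factor C = 1 - 36/(15^3 - 15) = 0.989286. Corrected H = 4.792292 / 0.989286 = 4.844194.
Step 5: Under H0, H ~ chi^2(3); p-value = 0.183568.
Step 6: alpha = 0.1. fail to reject H0.

H = 4.8442, df = 3, p = 0.183568, fail to reject H0.


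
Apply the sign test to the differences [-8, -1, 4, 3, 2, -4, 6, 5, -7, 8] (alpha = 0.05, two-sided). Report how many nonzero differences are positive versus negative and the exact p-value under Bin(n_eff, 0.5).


Step 1: Discard zero differences. Original n = 10; n_eff = number of nonzero differences = 10.
Nonzero differences (with sign): -8, -1, +4, +3, +2, -4, +6, +5, -7, +8
Step 2: Count signs: positive = 6, negative = 4.
Step 3: Under H0: P(positive) = 0.5, so the number of positives S ~ Bin(10, 0.5).
Step 4: Two-sided exact p-value = sum of Bin(10,0.5) probabilities at or below the observed probability = 0.753906.
Step 5: alpha = 0.05. fail to reject H0.

n_eff = 10, pos = 6, neg = 4, p = 0.753906, fail to reject H0.


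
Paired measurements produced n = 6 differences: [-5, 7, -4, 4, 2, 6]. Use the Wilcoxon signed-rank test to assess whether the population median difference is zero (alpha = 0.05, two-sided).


Step 1: Drop any zero differences (none here) and take |d_i|.
|d| = [5, 7, 4, 4, 2, 6]
Step 2: Midrank |d_i| (ties get averaged ranks).
ranks: |5|->4, |7|->6, |4|->2.5, |4|->2.5, |2|->1, |6|->5
Step 3: Attach original signs; sum ranks with positive sign and with negative sign.
W+ = 6 + 2.5 + 1 + 5 = 14.5
W- = 4 + 2.5 = 6.5
(Check: W+ + W- = 21 should equal n(n+1)/2 = 21.)
Step 4: Test statistic W = min(W+, W-) = 6.5.
Step 5: Ties in |d|, so use the tie-corrected normal approximation.
        E[W] = n(n+1)/4 = 6*7/4 = 10.5.
        Tie groups: |d|=4 (t=2); sum(t^3 - t) = 6.
        Var[W] = n(n+1)(2n+1)/24 - sum(t^3-t)/48 = 546/24 - 6/48 = 22.625.
        z = (W - E[W]) / sqrt(Var[W]) = (6.5 - 10.5) / 4.7566 = -0.8409.
        Two-sided p = 2*Phi(z) = 0.400381.
Step 6: alpha = 0.05. fail to reject H0.

W+ = 14.5, W- = 6.5, W = min = 6.5, p = 0.400381, fail to reject H0.


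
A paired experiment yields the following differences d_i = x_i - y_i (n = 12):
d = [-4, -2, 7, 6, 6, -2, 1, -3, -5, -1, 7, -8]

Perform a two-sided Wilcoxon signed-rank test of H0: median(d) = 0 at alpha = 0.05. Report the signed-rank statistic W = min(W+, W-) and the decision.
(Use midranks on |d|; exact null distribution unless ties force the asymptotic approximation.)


Step 1: Drop any zero differences (none here) and take |d_i|.
|d| = [4, 2, 7, 6, 6, 2, 1, 3, 5, 1, 7, 8]
Step 2: Midrank |d_i| (ties get averaged ranks).
ranks: |4|->6, |2|->3.5, |7|->10.5, |6|->8.5, |6|->8.5, |2|->3.5, |1|->1.5, |3|->5, |5|->7, |1|->1.5, |7|->10.5, |8|->12
Step 3: Attach original signs; sum ranks with positive sign and with negative sign.
W+ = 10.5 + 8.5 + 8.5 + 1.5 + 10.5 = 39.5
W- = 6 + 3.5 + 3.5 + 5 + 7 + 1.5 + 12 = 38.5
(Check: W+ + W- = 78 should equal n(n+1)/2 = 78.)
Step 4: Test statistic W = min(W+, W-) = 38.5.
Step 5: Ties in |d|, so use the tie-corrected normal approximation.
        E[W] = n(n+1)/4 = 12*13/4 = 39.
        Tie groups: |d|=1 (t=2), |d|=2 (t=2), |d|=6 (t=2), |d|=7 (t=2); sum(t^3 - t) = 24.
        Var[W] = n(n+1)(2n+1)/24 - sum(t^3-t)/48 = 3900/24 - 24/48 = 162.
        z = (W - E[W]) / sqrt(Var[W]) = (38.5 - 39) / 12.7279 = -0.0393.
        Two-sided p = 2*Phi(z) = 0.968664.
Step 6: alpha = 0.05. fail to reject H0.

W+ = 39.5, W- = 38.5, W = min = 38.5, p = 0.968664, fail to reject H0.


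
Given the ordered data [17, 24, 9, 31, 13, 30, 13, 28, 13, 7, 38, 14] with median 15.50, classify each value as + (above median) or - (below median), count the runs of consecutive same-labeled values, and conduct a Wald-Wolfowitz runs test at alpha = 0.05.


Step 1: Compute median = 15.50; label A = above, B = below.
Labels in order: AABABABABBAB  (n_A = 6, n_B = 6)
Step 2: Count runs R = 10.
Step 3: Under H0 (random ordering), E[R] = 2*n_A*n_B/(n_A+n_B) + 1 = 2*6*6/12 + 1 = 7.0000.
        Var[R] = 2*n_A*n_B*(2*n_A*n_B - n_A - n_B) / ((n_A+n_B)^2 * (n_A+n_B-1)) = 4320/1584 = 2.7273.
        SD[R] = 1.6514.
Step 4: Continuity-corrected z = (R - 0.5 - E[R]) / SD[R] = (10 - 0.5 - 7.0000) / 1.6514 = 1.5138.
Step 5: Two-sided p-value via normal approximation = 2*(1 - Phi(|z|)) = 0.130070.
Step 6: alpha = 0.05. fail to reject H0.

R = 10, z = 1.5138, p = 0.130070, fail to reject H0.


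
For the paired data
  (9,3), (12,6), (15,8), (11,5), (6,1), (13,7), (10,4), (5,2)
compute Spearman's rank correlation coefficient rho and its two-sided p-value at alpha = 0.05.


Step 1: Rank x and y separately (midranks; no ties here).
rank(x): 9->3, 12->6, 15->8, 11->5, 6->2, 13->7, 10->4, 5->1
rank(y): 3->3, 6->6, 8->8, 5->5, 1->1, 7->7, 4->4, 2->2
Step 2: d_i = R_x(i) - R_y(i); compute d_i^2.
  (3-3)^2=0, (6-6)^2=0, (8-8)^2=0, (5-5)^2=0, (2-1)^2=1, (7-7)^2=0, (4-4)^2=0, (1-2)^2=1
sum(d^2) = 2.
Step 3: rho = 1 - 6*2 / (8*(8^2 - 1)) = 1 - 12/504 = 0.976190.
Step 4: Under H0, t = rho * sqrt((n-2)/(1-rho^2)) = 11.0235 ~ t(6).
Step 5: Two-sided p-value from the t-distribution with 6 df = 0.000033.
Step 6: alpha = 0.05. reject H0.

rho = 0.9762, p = 0.000033, reject H0 at alpha = 0.05.


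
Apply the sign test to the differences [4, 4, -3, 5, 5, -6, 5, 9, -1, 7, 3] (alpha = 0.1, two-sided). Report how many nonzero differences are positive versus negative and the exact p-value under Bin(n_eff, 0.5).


Step 1: Discard zero differences. Original n = 11; n_eff = number of nonzero differences = 11.
Nonzero differences (with sign): +4, +4, -3, +5, +5, -6, +5, +9, -1, +7, +3
Step 2: Count signs: positive = 8, negative = 3.
Step 3: Under H0: P(positive) = 0.5, so the number of positives S ~ Bin(11, 0.5).
Step 4: Two-sided exact p-value = sum of Bin(11,0.5) probabilities at or below the observed probability = 0.226562.
Step 5: alpha = 0.1. fail to reject H0.

n_eff = 11, pos = 8, neg = 3, p = 0.226562, fail to reject H0.


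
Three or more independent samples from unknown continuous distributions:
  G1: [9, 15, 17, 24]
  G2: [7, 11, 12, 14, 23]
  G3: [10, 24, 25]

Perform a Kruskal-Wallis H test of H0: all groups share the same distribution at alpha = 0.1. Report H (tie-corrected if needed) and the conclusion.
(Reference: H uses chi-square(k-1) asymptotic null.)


Step 1: Combine all N = 12 observations and assign midranks.
sorted (value, group, rank): (7,G2,1), (9,G1,2), (10,G3,3), (11,G2,4), (12,G2,5), (14,G2,6), (15,G1,7), (17,G1,8), (23,G2,9), (24,G1,10.5), (24,G3,10.5), (25,G3,12)
Step 2: Sum ranks within each group.
R_1 = 27.5 (n_1 = 4)
R_2 = 25 (n_2 = 5)
R_3 = 25.5 (n_3 = 3)
Step 3: H = 12/(N(N+1)) * sum(R_i^2/n_i) - 3(N+1)
     = 12/(12*13) * (27.5^2/4 + 25^2/5 + 25.5^2/3) - 3*13
     = 0.076923 * 530.812 - 39
     = 1.831731.
Step 4: Ties present; correction factor C = 1 - 6/(12^3 - 12) = 0.996503. Corrected H = 1.831731 / 0.996503 = 1.838158.
Step 5: Under H0, H ~ chi^2(2); p-value = 0.398886.
Step 6: alpha = 0.1. fail to reject H0.

H = 1.8382, df = 2, p = 0.398886, fail to reject H0.


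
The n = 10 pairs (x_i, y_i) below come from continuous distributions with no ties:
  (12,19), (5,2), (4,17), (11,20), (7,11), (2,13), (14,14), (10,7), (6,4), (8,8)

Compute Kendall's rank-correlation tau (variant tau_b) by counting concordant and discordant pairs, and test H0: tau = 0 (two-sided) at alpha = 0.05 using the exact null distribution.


Step 1: Enumerate the 45 unordered pairs (i,j) with i<j and classify each by sign(x_j-x_i) * sign(y_j-y_i).
  (1,2):dx=-7,dy=-17->C; (1,3):dx=-8,dy=-2->C; (1,4):dx=-1,dy=+1->D; (1,5):dx=-5,dy=-8->C
  (1,6):dx=-10,dy=-6->C; (1,7):dx=+2,dy=-5->D; (1,8):dx=-2,dy=-12->C; (1,9):dx=-6,dy=-15->C
  (1,10):dx=-4,dy=-11->C; (2,3):dx=-1,dy=+15->D; (2,4):dx=+6,dy=+18->C; (2,5):dx=+2,dy=+9->C
  (2,6):dx=-3,dy=+11->D; (2,7):dx=+9,dy=+12->C; (2,8):dx=+5,dy=+5->C; (2,9):dx=+1,dy=+2->C
  (2,10):dx=+3,dy=+6->C; (3,4):dx=+7,dy=+3->C; (3,5):dx=+3,dy=-6->D; (3,6):dx=-2,dy=-4->C
  (3,7):dx=+10,dy=-3->D; (3,8):dx=+6,dy=-10->D; (3,9):dx=+2,dy=-13->D; (3,10):dx=+4,dy=-9->D
  (4,5):dx=-4,dy=-9->C; (4,6):dx=-9,dy=-7->C; (4,7):dx=+3,dy=-6->D; (4,8):dx=-1,dy=-13->C
  (4,9):dx=-5,dy=-16->C; (4,10):dx=-3,dy=-12->C; (5,6):dx=-5,dy=+2->D; (5,7):dx=+7,dy=+3->C
  (5,8):dx=+3,dy=-4->D; (5,9):dx=-1,dy=-7->C; (5,10):dx=+1,dy=-3->D; (6,7):dx=+12,dy=+1->C
  (6,8):dx=+8,dy=-6->D; (6,9):dx=+4,dy=-9->D; (6,10):dx=+6,dy=-5->D; (7,8):dx=-4,dy=-7->C
  (7,9):dx=-8,dy=-10->C; (7,10):dx=-6,dy=-6->C; (8,9):dx=-4,dy=-3->C; (8,10):dx=-2,dy=+1->D
  (9,10):dx=+2,dy=+4->C
Step 2: C = 28, D = 17, total pairs = 45.
Step 3: tau = (C - D)/(n(n-1)/2) = (28 - 17)/45 = 0.244444.
Step 4: Exact two-sided p-value (enumerate n! = 3628800 permutations of y under H0): p = 0.380720.
Step 5: alpha = 0.05. fail to reject H0.

tau_b = 0.2444 (C=28, D=17), p = 0.380720, fail to reject H0.


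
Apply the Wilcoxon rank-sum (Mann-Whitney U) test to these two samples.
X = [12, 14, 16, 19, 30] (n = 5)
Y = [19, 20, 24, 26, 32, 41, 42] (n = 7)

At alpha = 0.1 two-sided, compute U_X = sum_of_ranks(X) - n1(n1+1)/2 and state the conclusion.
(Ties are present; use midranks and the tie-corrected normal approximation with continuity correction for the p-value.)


Step 1: Combine and sort all 12 observations; assign midranks.
sorted (value, group): (12,X), (14,X), (16,X), (19,X), (19,Y), (20,Y), (24,Y), (26,Y), (30,X), (32,Y), (41,Y), (42,Y)
ranks: 12->1, 14->2, 16->3, 19->4.5, 19->4.5, 20->6, 24->7, 26->8, 30->9, 32->10, 41->11, 42->12
Step 2: Rank sum for X: R1 = 1 + 2 + 3 + 4.5 + 9 = 19.5.
Step 3: U_X = R1 - n1(n1+1)/2 = 19.5 - 5*6/2 = 19.5 - 15 = 4.5.
       U_Y = n1*n2 - U_X = 35 - 4.5 = 30.5.
Step 4: Ties are present, so use the tie-corrected normal approximation (with continuity correction) for the p-value.
Step 5: p-value = 0.041997; compare to alpha = 0.1. reject H0.

U_X = 4.5, p = 0.041997, reject H0 at alpha = 0.1.


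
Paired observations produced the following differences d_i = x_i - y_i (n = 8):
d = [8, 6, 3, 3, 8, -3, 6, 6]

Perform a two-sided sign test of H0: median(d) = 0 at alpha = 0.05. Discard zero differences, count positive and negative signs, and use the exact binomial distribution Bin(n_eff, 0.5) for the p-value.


Step 1: Discard zero differences. Original n = 8; n_eff = number of nonzero differences = 8.
Nonzero differences (with sign): +8, +6, +3, +3, +8, -3, +6, +6
Step 2: Count signs: positive = 7, negative = 1.
Step 3: Under H0: P(positive) = 0.5, so the number of positives S ~ Bin(8, 0.5).
Step 4: Two-sided exact p-value = sum of Bin(8,0.5) probabilities at or below the observed probability = 0.070312.
Step 5: alpha = 0.05. fail to reject H0.

n_eff = 8, pos = 7, neg = 1, p = 0.070312, fail to reject H0.


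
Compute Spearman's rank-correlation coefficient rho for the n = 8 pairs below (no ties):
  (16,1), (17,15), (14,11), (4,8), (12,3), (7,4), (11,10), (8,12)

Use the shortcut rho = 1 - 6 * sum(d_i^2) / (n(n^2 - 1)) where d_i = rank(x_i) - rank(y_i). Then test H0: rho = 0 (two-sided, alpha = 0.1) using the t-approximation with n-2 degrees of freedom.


Step 1: Rank x and y separately (midranks; no ties here).
rank(x): 16->7, 17->8, 14->6, 4->1, 12->5, 7->2, 11->4, 8->3
rank(y): 1->1, 15->8, 11->6, 8->4, 3->2, 4->3, 10->5, 12->7
Step 2: d_i = R_x(i) - R_y(i); compute d_i^2.
  (7-1)^2=36, (8-8)^2=0, (6-6)^2=0, (1-4)^2=9, (5-2)^2=9, (2-3)^2=1, (4-5)^2=1, (3-7)^2=16
sum(d^2) = 72.
Step 3: rho = 1 - 6*72 / (8*(8^2 - 1)) = 1 - 432/504 = 0.142857.
Step 4: Under H0, t = rho * sqrt((n-2)/(1-rho^2)) = 0.3536 ~ t(6).
Step 5: Two-sided p-value from the t-distribution with 6 df = 0.735765.
Step 6: alpha = 0.1. fail to reject H0.

rho = 0.1429, p = 0.735765, fail to reject H0 at alpha = 0.1.


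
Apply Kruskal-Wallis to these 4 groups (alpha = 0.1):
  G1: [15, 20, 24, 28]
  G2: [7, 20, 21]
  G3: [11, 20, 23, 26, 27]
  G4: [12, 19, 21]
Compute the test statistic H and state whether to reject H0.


Step 1: Combine all N = 15 observations and assign midranks.
sorted (value, group, rank): (7,G2,1), (11,G3,2), (12,G4,3), (15,G1,4), (19,G4,5), (20,G1,7), (20,G2,7), (20,G3,7), (21,G2,9.5), (21,G4,9.5), (23,G3,11), (24,G1,12), (26,G3,13), (27,G3,14), (28,G1,15)
Step 2: Sum ranks within each group.
R_1 = 38 (n_1 = 4)
R_2 = 17.5 (n_2 = 3)
R_3 = 47 (n_3 = 5)
R_4 = 17.5 (n_4 = 3)
Step 3: H = 12/(N(N+1)) * sum(R_i^2/n_i) - 3(N+1)
     = 12/(15*16) * (38^2/4 + 17.5^2/3 + 47^2/5 + 17.5^2/3) - 3*16
     = 0.050000 * 1006.97 - 48
     = 2.348333.
Step 4: Ties present; correction factor C = 1 - 30/(15^3 - 15) = 0.991071. Corrected H = 2.348333 / 0.991071 = 2.369489.
Step 5: Under H0, H ~ chi^2(3); p-value = 0.499339.
Step 6: alpha = 0.1. fail to reject H0.

H = 2.3695, df = 3, p = 0.499339, fail to reject H0.


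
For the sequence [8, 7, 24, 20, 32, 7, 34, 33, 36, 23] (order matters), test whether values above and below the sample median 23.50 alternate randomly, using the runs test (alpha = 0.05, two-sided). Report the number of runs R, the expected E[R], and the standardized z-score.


Step 1: Compute median = 23.50; label A = above, B = below.
Labels in order: BBABABAAAB  (n_A = 5, n_B = 5)
Step 2: Count runs R = 7.
Step 3: Under H0 (random ordering), E[R] = 2*n_A*n_B/(n_A+n_B) + 1 = 2*5*5/10 + 1 = 6.0000.
        Var[R] = 2*n_A*n_B*(2*n_A*n_B - n_A - n_B) / ((n_A+n_B)^2 * (n_A+n_B-1)) = 2000/900 = 2.2222.
        SD[R] = 1.4907.
Step 4: Continuity-corrected z = (R - 0.5 - E[R]) / SD[R] = (7 - 0.5 - 6.0000) / 1.4907 = 0.3354.
Step 5: Two-sided p-value via normal approximation = 2*(1 - Phi(|z|)) = 0.737316.
Step 6: alpha = 0.05. fail to reject H0.

R = 7, z = 0.3354, p = 0.737316, fail to reject H0.


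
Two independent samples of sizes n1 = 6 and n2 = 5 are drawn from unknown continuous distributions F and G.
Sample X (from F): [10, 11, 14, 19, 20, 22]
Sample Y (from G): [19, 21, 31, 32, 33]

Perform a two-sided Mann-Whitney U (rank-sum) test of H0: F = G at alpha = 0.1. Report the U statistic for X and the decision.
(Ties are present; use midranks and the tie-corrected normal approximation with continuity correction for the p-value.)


Step 1: Combine and sort all 11 observations; assign midranks.
sorted (value, group): (10,X), (11,X), (14,X), (19,X), (19,Y), (20,X), (21,Y), (22,X), (31,Y), (32,Y), (33,Y)
ranks: 10->1, 11->2, 14->3, 19->4.5, 19->4.5, 20->6, 21->7, 22->8, 31->9, 32->10, 33->11
Step 2: Rank sum for X: R1 = 1 + 2 + 3 + 4.5 + 6 + 8 = 24.5.
Step 3: U_X = R1 - n1(n1+1)/2 = 24.5 - 6*7/2 = 24.5 - 21 = 3.5.
       U_Y = n1*n2 - U_X = 30 - 3.5 = 26.5.
Step 4: Ties are present, so use the tie-corrected normal approximation (with continuity correction) for the p-value.
Step 5: p-value = 0.044126; compare to alpha = 0.1. reject H0.

U_X = 3.5, p = 0.044126, reject H0 at alpha = 0.1.


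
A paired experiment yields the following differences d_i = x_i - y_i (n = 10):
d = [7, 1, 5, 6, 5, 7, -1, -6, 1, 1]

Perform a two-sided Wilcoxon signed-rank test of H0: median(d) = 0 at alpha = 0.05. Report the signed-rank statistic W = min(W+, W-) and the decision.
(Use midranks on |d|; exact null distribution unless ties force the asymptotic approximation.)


Step 1: Drop any zero differences (none here) and take |d_i|.
|d| = [7, 1, 5, 6, 5, 7, 1, 6, 1, 1]
Step 2: Midrank |d_i| (ties get averaged ranks).
ranks: |7|->9.5, |1|->2.5, |5|->5.5, |6|->7.5, |5|->5.5, |7|->9.5, |1|->2.5, |6|->7.5, |1|->2.5, |1|->2.5
Step 3: Attach original signs; sum ranks with positive sign and with negative sign.
W+ = 9.5 + 2.5 + 5.5 + 7.5 + 5.5 + 9.5 + 2.5 + 2.5 = 45
W- = 2.5 + 7.5 = 10
(Check: W+ + W- = 55 should equal n(n+1)/2 = 55.)
Step 4: Test statistic W = min(W+, W-) = 10.
Step 5: Ties in |d|, so use the tie-corrected normal approximation.
        E[W] = n(n+1)/4 = 10*11/4 = 27.5.
        Tie groups: |d|=1 (t=4), |d|=5 (t=2), |d|=6 (t=2), |d|=7 (t=2); sum(t^3 - t) = 78.
        Var[W] = n(n+1)(2n+1)/24 - sum(t^3-t)/48 = 2310/24 - 78/48 = 94.625.
        z = (W - E[W]) / sqrt(Var[W]) = (10 - 27.5) / 9.7275 = -1.7990.
        Two-sided p = 2*Phi(z) = 0.072016.
Step 6: alpha = 0.05. fail to reject H0.

W+ = 45, W- = 10, W = min = 10, p = 0.072016, fail to reject H0.
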